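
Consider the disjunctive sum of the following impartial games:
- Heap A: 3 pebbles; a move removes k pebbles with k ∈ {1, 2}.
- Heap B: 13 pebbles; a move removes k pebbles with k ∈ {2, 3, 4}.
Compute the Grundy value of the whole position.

Grundy values for heap A (subtraction set {1, 2}):
g(0) = mex{} = 0
g(1) = mex{0} = 1
g(2) = mex{0,1} = 2
g(3) = mex{1,2} = 0
So g(3) = 0.
For heap B, compute g(0), g(1), … with moves {2, 3, 4}:
k:     0  1  2  3  4  5  6  7  8  9 10 11 12 13
g(k):  0  0  1  1  2  2  0  0  1  1  2  2  0  0
So g(13) = 0.
The value of a disjunctive sum is the nim-sum of the parts.
Combined value = 0 XOR 0 = 0.

0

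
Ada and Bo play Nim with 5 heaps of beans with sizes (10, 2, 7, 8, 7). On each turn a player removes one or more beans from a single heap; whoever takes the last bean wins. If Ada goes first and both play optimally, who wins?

Nim-sum: 10 ^ 2 ^ 7 ^ 8 ^ 7 = 0.
The nim-sum is 0, so this is a P-position: the player to move is in a losing position under optimal play; Ada is about to move from it and so loses — Bo wins.

Bo wins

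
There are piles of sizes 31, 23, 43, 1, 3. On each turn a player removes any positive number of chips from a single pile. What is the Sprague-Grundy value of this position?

33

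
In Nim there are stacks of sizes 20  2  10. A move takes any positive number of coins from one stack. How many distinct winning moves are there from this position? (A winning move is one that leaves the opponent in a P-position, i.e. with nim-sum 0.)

Nim-sum: 20 ^ 2 ^ 10 = 28.
The overall nim-sum is X = 28. A stack of size p has a winning move iff p XOR X < p (reduce it to p XOR X).
  20: 20 XOR 28 = 8 < 20 — winning move (to 8).
  2: 2 XOR 28 = 30 ≥ 2 — no move.
  10: 10 XOR 28 = 22 ≥ 10 — no move.
That gives 1 winning move.

1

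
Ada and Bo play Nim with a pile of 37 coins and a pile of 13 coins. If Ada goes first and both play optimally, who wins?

Compute the nim-sum pairwise:
37 XOR 13 = 40
The nim-sum is 40 ≠ 0, so this is an N-position: the player to move can win; Ada has a winning move.

Ada wins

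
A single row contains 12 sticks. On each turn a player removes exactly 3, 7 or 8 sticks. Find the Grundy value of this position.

0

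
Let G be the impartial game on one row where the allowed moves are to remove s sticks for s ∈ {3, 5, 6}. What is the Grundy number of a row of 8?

Compute g(0), g(1), … for moves {3, 5, 6}:
g(0) = mex{} = 0
g(1) = mex{} = 0
g(2) = mex{} = 0
g(3) = mex{0} = 1
g(4) = mex{0} = 1
g(5) = mex{0} = 1
g(6) = mex{0,1} = 2
g(7) = mex{0,1} = 2
g(8) = mex{0,1} = 2
So g(8) = 2.

2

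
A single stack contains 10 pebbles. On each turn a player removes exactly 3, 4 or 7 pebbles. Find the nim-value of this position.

Grundy values for subtraction set {3, 4, 7}:
k:     0  1  2  3  4  5  6  7  8  9 10
g(k):  0  0  0  1  1  1  2  2  2  3  0
So g(10) = 0.

0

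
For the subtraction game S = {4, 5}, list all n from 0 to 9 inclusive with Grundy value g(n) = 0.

0, 1, 2, 3, 9

Grundy values for subtraction set {4, 5}:
k:     0  1  2  3  4  5  6  7  8  9
g(k):  0  0  0  0  1  1  1  1  2  0
The P-positions (g = 0) in 0..9 are 0, 1, 2, 3, 9.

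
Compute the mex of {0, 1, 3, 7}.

The values 0, 1 are all present; 2 is the first non-negative integer missing from the set.

2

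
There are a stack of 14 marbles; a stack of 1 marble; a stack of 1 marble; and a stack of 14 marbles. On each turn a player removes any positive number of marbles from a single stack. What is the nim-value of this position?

Bitwise XOR of the heap sizes:
  1110  (14)
  0001  (1)
  0001  (1)
  1110  (14)
  ----
  0000  (0)

0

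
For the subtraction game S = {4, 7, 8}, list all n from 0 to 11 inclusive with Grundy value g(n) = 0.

0, 1, 2, 3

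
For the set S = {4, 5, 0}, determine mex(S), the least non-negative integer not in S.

0 is in the set but 1 is not, so the mex is 1.

1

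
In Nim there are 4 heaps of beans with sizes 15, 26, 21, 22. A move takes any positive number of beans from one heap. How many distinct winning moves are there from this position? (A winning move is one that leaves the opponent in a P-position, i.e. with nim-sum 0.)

3

Nim-sum: 15 ⊕ 26 ⊕ 21 ⊕ 22 = 22.
The overall nim-sum is X = 22. A heap of size p has a winning move iff p XOR X < p (reduce it to p XOR X).
  15: 15 XOR 22 = 25 ≥ 15 — no move.
  26: 26 XOR 22 = 12 < 26 — winning move (to 12).
  21: 21 XOR 22 = 3 < 21 — winning move (to 3).
  22: 22 XOR 22 = 0 < 22 — winning move (to 0).
That gives 3 winning moves.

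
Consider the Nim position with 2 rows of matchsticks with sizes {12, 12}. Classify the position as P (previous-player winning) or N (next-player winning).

P-position

Compute the nim-sum pairwise:
12 ⊕ 12 = 0
The nim-sum is 0, so this is a P-position: the player to move is in a losing position under optimal play.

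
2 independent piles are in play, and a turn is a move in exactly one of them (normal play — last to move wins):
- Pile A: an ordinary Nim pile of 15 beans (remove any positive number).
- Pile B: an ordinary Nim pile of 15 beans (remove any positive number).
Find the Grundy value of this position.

0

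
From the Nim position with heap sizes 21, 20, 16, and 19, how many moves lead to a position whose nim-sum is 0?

Write each in binary and XOR column by column:
  10101  (21)
  10100  (20)
  10000  (16)
  10011  (19)
  -----
  00010  (2)
The overall nim-sum is X = 2. A heap of size p has a winning move iff p XOR X < p (reduce it to p XOR X).
  21: 21 XOR 2 = 23 ≥ 21 — no move.
  20: 20 XOR 2 = 22 ≥ 20 — no move.
  16: 16 XOR 2 = 18 ≥ 16 — no move.
  19: 19 XOR 2 = 17 < 19 — winning move (to 17).
That gives 1 winning move.

1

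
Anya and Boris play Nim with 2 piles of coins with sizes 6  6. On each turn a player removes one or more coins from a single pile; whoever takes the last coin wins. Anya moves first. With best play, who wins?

Compute the nim-sum pairwise:
6 XOR 6 = 0
The nim-sum is 0, so this is a P-position: the player to move is in a losing position under optimal play; Anya is about to move from it and so loses — Boris wins.

Boris wins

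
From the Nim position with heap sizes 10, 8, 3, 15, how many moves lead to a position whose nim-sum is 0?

3

Bitwise XOR of the heap sizes:
  1010  (10)
  1000  (8)
  0011  (3)
  1111  (15)
  ----
  1110  (14)
The overall nim-sum is X = 14. A heap of size p has a winning move iff p XOR X < p (reduce it to p XOR X).
  10: 10 XOR 14 = 4 < 10 — winning move (to 4).
  8: 8 XOR 14 = 6 < 8 — winning move (to 6).
  3: 3 XOR 14 = 13 ≥ 3 — no move.
  15: 15 XOR 14 = 1 < 15 — winning move (to 1).
That gives 3 winning moves.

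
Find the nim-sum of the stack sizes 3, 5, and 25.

Write each in binary and XOR column by column:
  00011  (3)
  00101  (5)
  11001  (25)
  -----
  11111  (31)

31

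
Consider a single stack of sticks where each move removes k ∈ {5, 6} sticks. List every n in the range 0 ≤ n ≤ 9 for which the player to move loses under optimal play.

0, 1, 2, 3, 4

Compute g(0), g(1), … for moves {5, 6}:
g(0) = mex{} = 0
g(1) = mex{} = 0
g(2) = mex{} = 0
g(3) = mex{} = 0
g(4) = mex{} = 0
g(5) = mex{0} = 1
g(6) = mex{0} = 1
g(7) = mex{0} = 1
g(8) = mex{0} = 1
g(9) = mex{0} = 1
The P-positions (g = 0) in 0..9 are 0, 1, 2, 3, 4.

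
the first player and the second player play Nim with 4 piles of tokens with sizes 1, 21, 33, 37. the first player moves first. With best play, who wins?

the first player wins

Compute the nim-sum pairwise:
1 ⊕ 21 = 20
20 ⊕ 33 = 53
53 ⊕ 37 = 16
The nim-sum is 16 ≠ 0, so this is an N-position: the player to move can win; the first player has a winning move.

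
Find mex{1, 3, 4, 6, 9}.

0 is not in the set, so the mex is 0.

0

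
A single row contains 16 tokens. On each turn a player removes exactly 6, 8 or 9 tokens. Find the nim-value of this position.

Build the Grundy sequence with g(k) = mex{g(k−s) : s ∈ {6, 8, 9}, s ≤ k}:
k:     0  1  2  3  4  5  6  7  8  9 10 11 12 13 14 15 16
g(k):  0  0  0  0  0  0  1  1  1  1  1  1  2  2  2  0  0
So g(16) = 0.

0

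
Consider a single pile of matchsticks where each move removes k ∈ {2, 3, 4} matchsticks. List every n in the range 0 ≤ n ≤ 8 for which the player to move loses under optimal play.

0, 1, 6, 7

Grundy values for subtraction set {2, 3, 4}:
g(0) = mex{} = 0
g(1) = mex{} = 0
g(2) = mex{0} = 1
g(3) = mex{0} = 1
g(4) = mex{0,1} = 2
g(5) = mex{0,1} = 2
g(6) = mex{1,2} = 0
g(7) = mex{1,2} = 0
g(8) = mex{0,2} = 1
The P-positions (g = 0) in 0..8 are 0, 1, 6, 7.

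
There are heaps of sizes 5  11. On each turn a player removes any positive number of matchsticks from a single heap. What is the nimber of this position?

14

Nim-sum: 5 XOR 11 = 14.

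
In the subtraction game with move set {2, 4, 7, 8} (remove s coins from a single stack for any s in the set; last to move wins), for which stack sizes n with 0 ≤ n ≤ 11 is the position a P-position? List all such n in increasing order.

0, 1, 6, 11

Compute g(0), g(1), … for moves {2, 4, 7, 8}:
k:     0  1  2  3  4  5  6  7  8  9 10 11
g(k):  0  0  1  1  2  2  0  3  1  4  2  0
The P-positions (g = 0) in 0..11 are 0, 1, 6, 11.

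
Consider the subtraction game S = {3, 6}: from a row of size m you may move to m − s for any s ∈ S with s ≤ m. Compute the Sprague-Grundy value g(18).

Compute g(0), g(1), … for moves {3, 6}:
k:     0  1  2  3  4  5  6  7  8  9 10 11 12 13 14 15 16 17 18
g(k):  0  0  0  1  1  1  2  2  2  0  0  0  1  1  1  2  2  2  0
So g(18) = 0.

0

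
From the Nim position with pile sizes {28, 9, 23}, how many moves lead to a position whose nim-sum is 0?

Nim-sum: 28 ⊕ 9 ⊕ 23 = 2.
The overall nim-sum is X = 2. A pile of size p has a winning move iff p XOR X < p (reduce it to p XOR X).
  28: 28 XOR 2 = 30 ≥ 28 — no move.
  9: 9 XOR 2 = 11 ≥ 9 — no move.
  23: 23 XOR 2 = 21 < 23 — winning move (to 21).
That gives 1 winning move.

1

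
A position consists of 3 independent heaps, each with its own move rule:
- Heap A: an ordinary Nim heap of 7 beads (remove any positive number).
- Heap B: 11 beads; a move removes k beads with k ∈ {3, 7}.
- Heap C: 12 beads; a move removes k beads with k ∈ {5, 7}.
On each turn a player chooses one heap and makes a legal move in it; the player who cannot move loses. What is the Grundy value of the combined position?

7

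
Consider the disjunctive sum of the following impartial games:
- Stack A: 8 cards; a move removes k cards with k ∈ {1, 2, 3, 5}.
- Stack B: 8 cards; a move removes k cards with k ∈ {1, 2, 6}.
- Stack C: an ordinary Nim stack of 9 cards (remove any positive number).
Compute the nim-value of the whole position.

For stack A, compute g(0), g(1), … with moves {1, 2, 3, 5}:
g(0) = mex{} = 0
g(1) = mex{0} = 1
g(2) = mex{0,1} = 2
g(3) = mex{0,1,2} = 3
g(4) = mex{1,2,3} = 0
g(5) = mex{0,2,3} = 1
g(6) = mex{0,1,3} = 2
g(7) = mex{0,1,2} = 3
g(8) = mex{1,2,3} = 0
So g(8) = 0.
For stack B, compute g(0), g(1), … with moves {1, 2, 6}:
k:     0  1  2  3  4  5  6  7  8
g(k):  0  1  2  0  1  2  3  0  1
So g(8) = 1.
Stack C is a plain Nim stack of size 9, so its Grundy value is 9.
By the Sprague-Grundy theorem, the Grundy value of a sum of independent games is the XOR of the component values.
Combined value = 0 XOR 1 XOR 9 = 8.

8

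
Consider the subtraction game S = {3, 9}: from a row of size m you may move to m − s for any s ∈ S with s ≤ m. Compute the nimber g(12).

0

Grundy values for subtraction set {3, 9}:
g(0) = mex{} = 0
g(1) = mex{} = 0
g(2) = mex{} = 0
g(3) = mex{0} = 1
g(4) = mex{0} = 1
g(5) = mex{0} = 1
g(6) = mex{1} = 0
g(7) = mex{1} = 0
g(8) = mex{1} = 0
g(9) = mex{0} = 1
g(10) = mex{0} = 1
g(11) = mex{0} = 1
g(12) = mex{1} = 0
So g(12) = 0.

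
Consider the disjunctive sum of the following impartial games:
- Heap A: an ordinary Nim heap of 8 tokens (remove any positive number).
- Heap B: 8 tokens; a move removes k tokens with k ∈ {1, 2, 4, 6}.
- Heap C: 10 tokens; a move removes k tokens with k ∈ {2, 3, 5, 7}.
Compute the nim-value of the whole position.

Heap A is a plain Nim heap of size 8, so its Grundy value is 8.
For heap B, compute g(0), g(1), … with moves {1, 2, 4, 6}:
k:     0  1  2  3  4  5  6  7  8
g(k):  0  1  2  0  1  2  3  4  0
So g(8) = 0.
For heap C, compute g(0), g(1), … with moves {2, 3, 5, 7}:
k:     0  1  2  3  4  5  6  7  8  9 10
g(k):  0  0  1  1  2  2  3  3  4  0  0
So g(10) = 0.
The value of a disjunctive sum is the nim-sum of the parts.
Combined value = 8 XOR 0 XOR 0 = 8.

8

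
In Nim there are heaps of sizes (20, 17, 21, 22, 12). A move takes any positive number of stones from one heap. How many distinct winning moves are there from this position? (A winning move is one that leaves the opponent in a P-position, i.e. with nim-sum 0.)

Compute the nim-sum pairwise:
20 ^ 17 = 5
5 ^ 21 = 16
16 ^ 22 = 6
6 ^ 12 = 10
The overall nim-sum is X = 10. A heap of size p has a winning move iff p XOR X < p (reduce it to p XOR X).
  20: 20 XOR 10 = 30 ≥ 20 — no move.
  17: 17 XOR 10 = 27 ≥ 17 — no move.
  21: 21 XOR 10 = 31 ≥ 21 — no move.
  22: 22 XOR 10 = 28 ≥ 22 — no move.
  12: 12 XOR 10 = 6 < 12 — winning move (to 6).
That gives 1 winning move.

1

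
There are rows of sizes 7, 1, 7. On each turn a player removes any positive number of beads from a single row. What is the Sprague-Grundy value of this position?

1

Write each in binary and XOR column by column:
  111  (7)
  001  (1)
  111  (7)
  ---
  001  (1)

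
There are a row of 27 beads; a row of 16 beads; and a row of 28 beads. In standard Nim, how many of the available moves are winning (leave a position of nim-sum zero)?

Write each in binary and XOR column by column:
  11011  (27)
  10000  (16)
  11100  (28)
  -----
  10111  (23)
The overall nim-sum is X = 23. A row of size p has a winning move iff p XOR X < p (reduce it to p XOR X).
  27: 27 XOR 23 = 12 < 27 — winning move (to 12).
  16: 16 XOR 23 = 7 < 16 — winning move (to 7).
  28: 28 XOR 23 = 11 < 28 — winning move (to 11).
That gives 3 winning moves.

3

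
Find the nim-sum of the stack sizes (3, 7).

4

Nim-sum: 3 ^ 7 = 4.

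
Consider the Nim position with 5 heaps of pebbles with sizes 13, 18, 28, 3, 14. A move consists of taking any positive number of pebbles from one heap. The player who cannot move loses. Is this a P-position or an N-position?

N-position

Bitwise XOR of the heap sizes:
  01101  (13)
  10010  (18)
  11100  (28)
  00011  (3)
  01110  (14)
  -----
  01110  (14)
The nim-sum is 14 ≠ 0, so this is an N-position: the player to move can win.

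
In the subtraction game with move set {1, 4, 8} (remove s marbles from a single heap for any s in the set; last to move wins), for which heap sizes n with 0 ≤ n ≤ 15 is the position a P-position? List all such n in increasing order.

Compute g(0), g(1), … for moves {1, 4, 8}:
k:     0  1  2  3  4  5  6  7  8  9 10 11 12 13 14 15
g(k):  0  1  0  1  2  0  1  0  1  2  3  2  0  1  0  1
The P-positions (g = 0) in 0..15 are 0, 2, 5, 7, 12, 14.

0, 2, 5, 7, 12, 14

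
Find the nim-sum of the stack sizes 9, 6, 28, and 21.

6

In binary:
  01001  (9)
  00110  (6)
  11100  (28)
  10101  (21)
  -----
  00110  (6)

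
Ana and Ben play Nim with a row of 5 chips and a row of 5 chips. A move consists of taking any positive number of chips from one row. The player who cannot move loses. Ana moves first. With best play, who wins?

Compute the nim-sum pairwise:
5 ⊕ 5 = 0
The nim-sum is 0, so this is a P-position: the player to move is in a losing position under optimal play; Ana is about to move from it and so loses — Ben wins.

Ben wins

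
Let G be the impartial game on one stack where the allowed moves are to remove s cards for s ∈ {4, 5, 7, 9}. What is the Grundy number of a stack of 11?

2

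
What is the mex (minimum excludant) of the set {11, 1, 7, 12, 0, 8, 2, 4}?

3

The values 0, 1, 2 are all present; 3 is the first non-negative integer missing from the set.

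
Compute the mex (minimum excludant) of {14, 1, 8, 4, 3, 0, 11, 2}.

5

The values 0, 1, 2, 3, 4 are all present; 5 is the first non-negative integer missing from the set.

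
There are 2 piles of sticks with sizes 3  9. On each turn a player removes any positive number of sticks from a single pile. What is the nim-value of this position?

10

Compute the nim-sum pairwise:
3 ^ 9 = 10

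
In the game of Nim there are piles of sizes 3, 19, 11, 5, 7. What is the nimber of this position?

25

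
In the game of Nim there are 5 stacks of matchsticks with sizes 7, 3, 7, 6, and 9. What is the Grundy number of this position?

12

Nim-sum: 7 ⊕ 3 ⊕ 7 ⊕ 6 ⊕ 9 = 12.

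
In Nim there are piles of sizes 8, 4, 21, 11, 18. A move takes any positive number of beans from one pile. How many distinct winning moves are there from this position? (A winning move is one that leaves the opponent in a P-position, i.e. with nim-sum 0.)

Write each in binary and XOR column by column:
  01000  (8)
  00100  (4)
  10101  (21)
  01011  (11)
  10010  (18)
  -----
  00000  (0)
The nim-sum is already 0, so every move leaves a nonzero nim-sum — there are no winning moves.

0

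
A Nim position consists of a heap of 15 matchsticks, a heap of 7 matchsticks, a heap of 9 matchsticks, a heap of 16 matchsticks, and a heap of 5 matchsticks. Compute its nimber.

Nim-sum: 15 XOR 7 XOR 9 XOR 16 XOR 5 = 20.

20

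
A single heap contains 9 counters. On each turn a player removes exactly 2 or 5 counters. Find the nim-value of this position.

1

Grundy values for subtraction set {2, 5}:
g(0) = mex{} = 0
g(1) = mex{} = 0
g(2) = mex{0} = 1
g(3) = mex{0} = 1
g(4) = mex{1} = 0
g(5) = mex{0,1} = 2
g(6) = mex{0} = 1
g(7) = mex{1,2} = 0
g(8) = mex{1} = 0
g(9) = mex{0} = 1
So g(9) = 1.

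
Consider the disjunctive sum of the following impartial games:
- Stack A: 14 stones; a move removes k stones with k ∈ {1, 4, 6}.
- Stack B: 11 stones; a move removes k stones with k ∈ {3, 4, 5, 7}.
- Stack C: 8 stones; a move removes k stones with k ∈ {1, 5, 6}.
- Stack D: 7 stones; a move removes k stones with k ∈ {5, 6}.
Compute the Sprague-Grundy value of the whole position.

1

For stack A, compute g(0), g(1), … with moves {1, 4, 6}:
g(0) = mex{} = 0
g(1) = mex{0} = 1
g(2) = mex{1} = 0
g(3) = mex{0} = 1
g(4) = mex{0,1} = 2
g(5) = mex{1,2} = 0
g(6) = mex{0} = 1
g(7) = mex{1} = 0
g(8) = mex{0,2} = 1
g(9) = mex{0,1} = 2
g(10) = mex{1,2} = 0
g(11) = mex{0} = 1
g(12) = mex{1} = 0
g(13) = mex{0,2} = 1
g(14) = mex{0,1} = 2
So g(14) = 2.
Build the Grundy sequence for stack B with g(k) = mex{g(k−s) : s ∈ {3, 4, 5, 7}, s ≤ k}:
g(0) = mex{} = 0
g(1) = mex{} = 0
g(2) = mex{} = 0
g(3) = mex{0} = 1
g(4) = mex{0} = 1
g(5) = mex{0} = 1
g(6) = mex{0,1} = 2
g(7) = mex{0,1} = 2
g(8) = mex{0,1} = 2
g(9) = mex{0,1,2} = 3
g(10) = mex{1,2} = 0
g(11) = mex{1,2} = 0
So g(11) = 0.
Build the Grundy sequence for stack C with g(k) = mex{g(k−s) : s ∈ {1, 5, 6}, s ≤ k}:
g(0) = mex{} = 0
g(1) = mex{0} = 1
g(2) = mex{1} = 0
g(3) = mex{0} = 1
g(4) = mex{1} = 0
g(5) = mex{0} = 1
g(6) = mex{0,1} = 2
g(7) = mex{0,1,2} = 3
g(8) = mex{0,1,3} = 2
So g(8) = 2.
For stack D, compute g(0), g(1), … with moves {5, 6}:
g(0) = mex{} = 0
g(1) = mex{} = 0
g(2) = mex{} = 0
g(3) = mex{} = 0
g(4) = mex{} = 0
g(5) = mex{0} = 1
g(6) = mex{0} = 1
g(7) = mex{0} = 1
So g(7) = 1.
The value of a disjunctive sum is the nim-sum of the parts.
Combined value = 2 XOR 0 XOR 2 XOR 1 = 1.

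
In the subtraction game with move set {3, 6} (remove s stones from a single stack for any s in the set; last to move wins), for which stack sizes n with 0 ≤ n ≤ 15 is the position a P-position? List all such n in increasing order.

0, 1, 2, 9, 10, 11

Build the Grundy sequence with g(k) = mex{g(k−s) : s ∈ {3, 6}, s ≤ k}:
k:     0  1  2  3  4  5  6  7  8  9 10 11 12 13 14 15
g(k):  0  0  0  1  1  1  2  2  2  0  0  0  1  1  1  2
The P-positions (g = 0) in 0..15 are 0, 1, 2, 9, 10, 11.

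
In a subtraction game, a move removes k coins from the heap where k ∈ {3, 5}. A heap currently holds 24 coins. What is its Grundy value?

0

Build the Grundy sequence with g(k) = mex{g(k−s) : s ∈ {3, 5}, s ≤ k}:
k:     0  1  2  3  4  5  6  7  8  9 10 11 12 13 14 15 16 17 18 19 20 21 22 23 24
g(k):  0  0  0  1  1  1  2  2  0  0  0  1  1  1  2  2  0  0  0  1  1  1  2  2  0
So g(24) = 0.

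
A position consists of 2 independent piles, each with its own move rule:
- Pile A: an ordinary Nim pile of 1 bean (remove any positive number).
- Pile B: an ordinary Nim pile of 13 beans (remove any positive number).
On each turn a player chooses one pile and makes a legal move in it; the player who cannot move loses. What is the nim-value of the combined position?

Pile A is a plain Nim pile of size 1, so its Grundy value is 1.
Pile B is a plain Nim pile of size 13, so its Grundy value is 13.
By the Sprague-Grundy theorem, the Grundy value of a sum of independent games is the XOR of the component values.
Combined value = 1 XOR 13 = 12.

12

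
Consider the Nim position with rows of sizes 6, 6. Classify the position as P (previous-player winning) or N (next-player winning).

P-position

Nim-sum: 6 ^ 6 = 0.
The nim-sum is 0, so this is a P-position: the player to move is in a losing position under optimal play.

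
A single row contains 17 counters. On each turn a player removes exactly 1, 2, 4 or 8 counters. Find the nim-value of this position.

Grundy values for subtraction set {1, 2, 4, 8}:
k:     0  1  2  3  4  5  6  7  8  9 10 11 12 13 14 15 16 17
g(k):  0  1  2  0  1  2  0  1  2  0  1  2  0  1  2  0  1  2
So g(17) = 2.

2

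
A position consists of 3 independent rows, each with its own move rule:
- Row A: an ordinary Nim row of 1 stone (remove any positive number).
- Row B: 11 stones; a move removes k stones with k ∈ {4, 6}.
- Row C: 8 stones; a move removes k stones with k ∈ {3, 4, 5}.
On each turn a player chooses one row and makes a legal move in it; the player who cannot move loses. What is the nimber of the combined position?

1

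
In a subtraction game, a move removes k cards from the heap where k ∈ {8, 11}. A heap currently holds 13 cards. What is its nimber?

1

Build the Grundy sequence with g(k) = mex{g(k−s) : s ∈ {8, 11}, s ≤ k}:
g(0) = mex{} = 0
g(1) = mex{} = 0
g(2) = mex{} = 0
g(3) = mex{} = 0
g(4) = mex{} = 0
g(5) = mex{} = 0
g(6) = mex{} = 0
g(7) = mex{} = 0
g(8) = mex{0} = 1
g(9) = mex{0} = 1
g(10) = mex{0} = 1
g(11) = mex{0} = 1
g(12) = mex{0} = 1
g(13) = mex{0} = 1
So g(13) = 1.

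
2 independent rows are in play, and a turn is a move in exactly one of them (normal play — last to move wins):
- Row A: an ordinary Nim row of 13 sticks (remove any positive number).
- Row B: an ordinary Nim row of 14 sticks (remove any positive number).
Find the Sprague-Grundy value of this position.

3

Row A is a plain Nim row of size 13, so its Grundy value is 13.
Row B is a plain Nim row of size 14, so its Grundy value is 14.
The value of a disjunctive sum is the nim-sum of the parts.
Combined value = 13 ⊕ 14 = 3.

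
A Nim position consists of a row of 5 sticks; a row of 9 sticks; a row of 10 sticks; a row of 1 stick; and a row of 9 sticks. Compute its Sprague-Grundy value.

14

Write each in binary and XOR column by column:
  0101  (5)
  1001  (9)
  1010  (10)
  0001  (1)
  1001  (9)
  ----
  1110  (14)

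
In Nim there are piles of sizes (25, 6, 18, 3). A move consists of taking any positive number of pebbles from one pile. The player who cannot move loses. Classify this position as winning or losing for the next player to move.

Bitwise XOR of the heap sizes:
  11001  (25)
  00110  (6)
  10010  (18)
  00011  (3)
  -----
  01110  (14)
The nim-sum is 14 ≠ 0, so this is an N-position: the player to move can win.

Winning position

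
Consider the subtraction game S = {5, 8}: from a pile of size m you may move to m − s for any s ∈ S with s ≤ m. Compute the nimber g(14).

0

Build the Grundy sequence with g(k) = mex{g(k−s) : s ∈ {5, 8}, s ≤ k}:
k:     0  1  2  3  4  5  6  7  8  9 10 11 12 13 14
g(k):  0  0  0  0  0  1  1  1  1  1  2  2  2  0  0
So g(14) = 0.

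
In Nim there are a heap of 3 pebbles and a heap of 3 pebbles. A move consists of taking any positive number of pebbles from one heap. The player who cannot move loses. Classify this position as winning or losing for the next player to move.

Losing position

Compute the nim-sum pairwise:
3 XOR 3 = 0
The nim-sum is 0, so this is a P-position: the player to move is in a losing position under optimal play.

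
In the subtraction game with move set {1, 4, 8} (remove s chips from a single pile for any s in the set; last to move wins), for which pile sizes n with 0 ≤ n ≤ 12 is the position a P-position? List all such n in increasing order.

0, 2, 5, 7, 12

Build the Grundy sequence with g(k) = mex{g(k−s) : s ∈ {1, 4, 8}, s ≤ k}:
g(0) = mex{} = 0
g(1) = mex{0} = 1
g(2) = mex{1} = 0
g(3) = mex{0} = 1
g(4) = mex{0,1} = 2
g(5) = mex{1,2} = 0
g(6) = mex{0} = 1
g(7) = mex{1} = 0
g(8) = mex{0,2} = 1
g(9) = mex{0,1} = 2
g(10) = mex{0,1,2} = 3
g(11) = mex{0,1,3} = 2
g(12) = mex{1,2} = 0
The P-positions (g = 0) in 0..12 are 0, 2, 5, 7, 12.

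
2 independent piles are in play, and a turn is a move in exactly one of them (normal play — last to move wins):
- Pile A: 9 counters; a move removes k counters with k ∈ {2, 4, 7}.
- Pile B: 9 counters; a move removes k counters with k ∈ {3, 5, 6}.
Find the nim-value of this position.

0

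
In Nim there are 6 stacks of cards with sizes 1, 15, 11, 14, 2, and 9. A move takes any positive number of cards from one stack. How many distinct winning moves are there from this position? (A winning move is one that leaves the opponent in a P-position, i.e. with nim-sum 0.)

Bitwise XOR of the heap sizes:
  0001  (1)
  1111  (15)
  1011  (11)
  1110  (14)
  0010  (2)
  1001  (9)
  ----
  0000  (0)
The nim-sum is already 0, so every move leaves a nonzero nim-sum — there are no winning moves.

0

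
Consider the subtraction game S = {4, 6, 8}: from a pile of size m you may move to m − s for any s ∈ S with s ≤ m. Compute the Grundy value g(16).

1

Build the Grundy sequence with g(k) = mex{g(k−s) : s ∈ {4, 6, 8}, s ≤ k}:
k:     0  1  2  3  4  5  6  7  8  9 10 11 12 13 14 15 16
g(k):  0  0  0  0  1  1  1  1  2  2  2  2  0  0  0  0  1
So g(16) = 1.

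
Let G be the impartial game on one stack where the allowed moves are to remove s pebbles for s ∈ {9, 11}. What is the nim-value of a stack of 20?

Grundy values for subtraction set {9, 11}:
k:     0  1  2  3  4  5  6  7  8  9 10 11 12 13 14 15 16 17 18 19 20
g(k):  0  0  0  0  0  0  0  0  0  1  1  1  1  1  1  1  1  1  2  2  0
So g(20) = 0.

0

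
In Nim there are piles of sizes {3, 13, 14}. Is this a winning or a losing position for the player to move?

Nim-sum: 3 ^ 13 ^ 14 = 0.
The nim-sum is 0, so this is a P-position: the player to move is in a losing position under optimal play.

Losing position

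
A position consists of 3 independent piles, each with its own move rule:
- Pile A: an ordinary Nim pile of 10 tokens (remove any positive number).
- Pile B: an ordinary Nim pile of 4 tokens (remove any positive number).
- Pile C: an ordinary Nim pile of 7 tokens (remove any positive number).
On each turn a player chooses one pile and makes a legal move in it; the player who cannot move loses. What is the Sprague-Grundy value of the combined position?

Pile A is a plain Nim pile of size 10, so its Grundy value is 10.
Pile B is a plain Nim pile of size 4, so its Grundy value is 4.
Pile C is a plain Nim pile of size 7, so its Grundy value is 7.
The value of a disjunctive sum is the nim-sum of the parts.
Combined value = 10 ⊕ 4 ⊕ 7 = 9.

9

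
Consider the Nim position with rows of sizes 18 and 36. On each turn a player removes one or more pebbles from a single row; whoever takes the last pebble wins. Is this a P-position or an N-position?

Compute the nim-sum pairwise:
18 XOR 36 = 54
The nim-sum is 54 ≠ 0, so this is an N-position: the player to move can win.

N-position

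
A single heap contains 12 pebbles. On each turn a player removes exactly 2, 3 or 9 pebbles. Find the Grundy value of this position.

0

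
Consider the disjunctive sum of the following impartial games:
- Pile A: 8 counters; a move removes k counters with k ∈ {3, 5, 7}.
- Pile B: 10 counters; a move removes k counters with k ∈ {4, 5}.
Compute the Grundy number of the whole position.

2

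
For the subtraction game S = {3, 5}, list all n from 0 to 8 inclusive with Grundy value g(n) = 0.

0, 1, 2, 8

Build the Grundy sequence with g(k) = mex{g(k−s) : s ∈ {3, 5}, s ≤ k}:
g(0) = mex{} = 0
g(1) = mex{} = 0
g(2) = mex{} = 0
g(3) = mex{0} = 1
g(4) = mex{0} = 1
g(5) = mex{0} = 1
g(6) = mex{0,1} = 2
g(7) = mex{0,1} = 2
g(8) = mex{1} = 0
The P-positions (g = 0) in 0..8 are 0, 1, 2, 8.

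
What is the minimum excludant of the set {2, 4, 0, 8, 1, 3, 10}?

5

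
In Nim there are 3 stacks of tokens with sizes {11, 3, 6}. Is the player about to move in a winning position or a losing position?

Winning position

Nim-sum: 11 ^ 3 ^ 6 = 14.
The nim-sum is 14 ≠ 0, so this is an N-position: the player to move can win.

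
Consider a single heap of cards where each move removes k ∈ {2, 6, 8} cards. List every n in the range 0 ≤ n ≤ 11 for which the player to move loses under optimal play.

0, 1, 4, 5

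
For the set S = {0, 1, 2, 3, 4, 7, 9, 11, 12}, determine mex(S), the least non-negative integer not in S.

The values 0, 1, 2, 3, 4 are all present; 5 is the first non-negative integer missing from the set.

5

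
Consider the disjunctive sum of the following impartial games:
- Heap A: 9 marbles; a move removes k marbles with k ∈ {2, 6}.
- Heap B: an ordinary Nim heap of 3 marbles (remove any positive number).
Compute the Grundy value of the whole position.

3

For heap A, compute g(0), g(1), … with moves {2, 6}:
g(0) = mex{} = 0
g(1) = mex{} = 0
g(2) = mex{0} = 1
g(3) = mex{0} = 1
g(4) = mex{1} = 0
g(5) = mex{1} = 0
g(6) = mex{0} = 1
g(7) = mex{0} = 1
g(8) = mex{1} = 0
g(9) = mex{1} = 0
So g(9) = 0.
Heap B is a plain Nim heap of size 3, so its Grundy value is 3.
By the Sprague-Grundy theorem, the Grundy value of a sum of independent games is the XOR of the component values.
Combined value = 0 ⊕ 3 = 3.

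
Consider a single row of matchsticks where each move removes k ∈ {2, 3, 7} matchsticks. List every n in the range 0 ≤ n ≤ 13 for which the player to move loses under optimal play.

0, 1, 5, 6, 10, 11

Grundy values for subtraction set {2, 3, 7}:
k:     0  1  2  3  4  5  6  7  8  9 10 11 12 13
g(k):  0  0  1  1  2  0  0  1  1  2  0  0  1  1
The P-positions (g = 0) in 0..13 are 0, 1, 5, 6, 10, 11.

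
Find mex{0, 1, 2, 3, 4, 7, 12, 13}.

5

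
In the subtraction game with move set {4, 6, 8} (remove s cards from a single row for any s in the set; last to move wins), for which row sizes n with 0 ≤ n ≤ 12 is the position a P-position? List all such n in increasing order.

0, 1, 2, 3, 12

Build the Grundy sequence with g(k) = mex{g(k−s) : s ∈ {4, 6, 8}, s ≤ k}:
k:     0  1  2  3  4  5  6  7  8  9 10 11 12
g(k):  0  0  0  0  1  1  1  1  2  2  2  2  0
The P-positions (g = 0) in 0..12 are 0, 1, 2, 3, 12.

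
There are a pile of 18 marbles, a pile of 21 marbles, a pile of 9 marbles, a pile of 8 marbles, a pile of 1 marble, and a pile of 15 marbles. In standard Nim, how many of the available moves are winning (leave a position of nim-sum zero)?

3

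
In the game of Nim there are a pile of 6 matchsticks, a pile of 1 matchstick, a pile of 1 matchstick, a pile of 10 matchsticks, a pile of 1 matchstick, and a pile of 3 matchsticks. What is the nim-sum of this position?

Compute the nim-sum pairwise:
6 ^ 1 = 7
7 ^ 1 = 6
6 ^ 10 = 12
12 ^ 1 = 13
13 ^ 3 = 14

14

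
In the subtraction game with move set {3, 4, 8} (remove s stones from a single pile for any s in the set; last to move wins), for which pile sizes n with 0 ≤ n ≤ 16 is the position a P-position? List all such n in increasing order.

0, 1, 2, 7, 12, 13, 14

Build the Grundy sequence with g(k) = mex{g(k−s) : s ∈ {3, 4, 8}, s ≤ k}:
k:     0  1  2  3  4  5  6  7  8  9 10 11 12 13 14 15 16
g(k):  0  0  0  1  1  1  2  0  2  3  1  3  0  0  0  1  1
The P-positions (g = 0) in 0..16 are 0, 1, 2, 7, 12, 13, 14.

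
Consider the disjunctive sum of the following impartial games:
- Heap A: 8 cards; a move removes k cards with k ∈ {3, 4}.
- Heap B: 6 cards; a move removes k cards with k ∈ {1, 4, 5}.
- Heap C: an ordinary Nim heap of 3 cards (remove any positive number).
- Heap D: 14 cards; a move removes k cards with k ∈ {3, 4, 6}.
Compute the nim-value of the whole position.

0

Grundy values for heap A (subtraction set {3, 4}):
k:     0  1  2  3  4  5  6  7  8
g(k):  0  0  0  1  1  1  2  0  0
So g(8) = 0.
Build the Grundy sequence for heap B with g(k) = mex{g(k−s) : s ∈ {1, 4, 5}, s ≤ k}:
g(0) = mex{} = 0
g(1) = mex{0} = 1
g(2) = mex{1} = 0
g(3) = mex{0} = 1
g(4) = mex{0,1} = 2
g(5) = mex{0,1,2} = 3
g(6) = mex{0,1,3} = 2
So g(6) = 2.
Heap C is a plain Nim heap of size 3, so its Grundy value is 3.
For heap D, compute g(0), g(1), … with moves {3, 4, 6}:
g(0) = mex{} = 0
g(1) = mex{} = 0
g(2) = mex{} = 0
g(3) = mex{0} = 1
g(4) = mex{0} = 1
g(5) = mex{0} = 1
g(6) = mex{0,1} = 2
g(7) = mex{0,1} = 2
g(8) = mex{0,1} = 2
g(9) = mex{1,2} = 0
g(10) = mex{1,2} = 0
g(11) = mex{1,2} = 0
g(12) = mex{0,2} = 1
g(13) = mex{0,2} = 1
g(14) = mex{0,2} = 1
So g(14) = 1.
The value of a disjunctive sum is the nim-sum of the parts.
Combined value = 0 XOR 2 XOR 3 XOR 1 = 0.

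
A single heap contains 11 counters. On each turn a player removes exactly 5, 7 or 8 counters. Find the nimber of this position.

2

Grundy values for subtraction set {5, 7, 8}:
g(0) = mex{} = 0
g(1) = mex{} = 0
g(2) = mex{} = 0
g(3) = mex{} = 0
g(4) = mex{} = 0
g(5) = mex{0} = 1
g(6) = mex{0} = 1
g(7) = mex{0} = 1
g(8) = mex{0} = 1
g(9) = mex{0} = 1
g(10) = mex{0,1} = 2
g(11) = mex{0,1} = 2
So g(11) = 2.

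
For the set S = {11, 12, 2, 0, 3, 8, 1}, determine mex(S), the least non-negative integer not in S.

4

The values 0, 1, 2, 3 are all present; 4 is the first non-negative integer missing from the set.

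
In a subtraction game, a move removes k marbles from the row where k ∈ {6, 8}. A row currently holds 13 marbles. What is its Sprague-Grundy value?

Grundy values for subtraction set {6, 8}:
g(0) = mex{} = 0
g(1) = mex{} = 0
g(2) = mex{} = 0
g(3) = mex{} = 0
g(4) = mex{} = 0
g(5) = mex{} = 0
g(6) = mex{0} = 1
g(7) = mex{0} = 1
g(8) = mex{0} = 1
g(9) = mex{0} = 1
g(10) = mex{0} = 1
g(11) = mex{0} = 1
g(12) = mex{0,1} = 2
g(13) = mex{0,1} = 2
So g(13) = 2.

2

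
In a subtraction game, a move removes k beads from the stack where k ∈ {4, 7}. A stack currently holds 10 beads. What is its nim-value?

2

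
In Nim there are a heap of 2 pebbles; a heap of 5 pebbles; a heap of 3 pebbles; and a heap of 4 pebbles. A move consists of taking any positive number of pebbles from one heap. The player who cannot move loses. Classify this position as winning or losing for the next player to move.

Losing position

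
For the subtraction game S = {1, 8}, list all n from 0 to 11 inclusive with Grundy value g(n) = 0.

Grundy values for subtraction set {1, 8}:
k:     0  1  2  3  4  5  6  7  8  9 10 11
g(k):  0  1  0  1  0  1  0  1  2  0  1  0
The P-positions (g = 0) in 0..11 are 0, 2, 4, 6, 9, 11.

0, 2, 4, 6, 9, 11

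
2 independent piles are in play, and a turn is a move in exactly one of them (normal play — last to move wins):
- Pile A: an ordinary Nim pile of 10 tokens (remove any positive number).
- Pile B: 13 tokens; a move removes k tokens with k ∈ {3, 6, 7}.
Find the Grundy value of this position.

Pile A is a plain Nim pile of size 10, so its Grundy value is 10.
Grundy values for pile B (subtraction set {3, 6, 7}):
g(0) = mex{} = 0
g(1) = mex{} = 0
g(2) = mex{} = 0
g(3) = mex{0} = 1
g(4) = mex{0} = 1
g(5) = mex{0} = 1
g(6) = mex{0,1} = 2
g(7) = mex{0,1} = 2
g(8) = mex{0,1} = 2
g(9) = mex{0,1,2} = 3
g(10) = mex{1,2} = 0
g(11) = mex{1,2} = 0
g(12) = mex{1,2,3} = 0
g(13) = mex{0,2} = 1
So g(13) = 1.
By the Sprague-Grundy theorem, the Grundy value of a sum of independent games is the XOR of the component values.
Combined value = 10 XOR 1 = 11.

11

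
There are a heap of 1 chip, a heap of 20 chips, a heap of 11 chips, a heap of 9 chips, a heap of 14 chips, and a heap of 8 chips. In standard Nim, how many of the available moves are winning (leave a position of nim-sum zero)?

1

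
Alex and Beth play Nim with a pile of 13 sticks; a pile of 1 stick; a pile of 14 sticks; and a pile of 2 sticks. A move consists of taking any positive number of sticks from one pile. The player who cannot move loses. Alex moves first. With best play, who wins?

Compute the nim-sum pairwise:
13 ^ 1 = 12
12 ^ 14 = 2
2 ^ 2 = 0
The nim-sum is 0, so this is a P-position: the player to move is in a losing position under optimal play; Alex is about to move from it and so loses — Beth wins.

Beth wins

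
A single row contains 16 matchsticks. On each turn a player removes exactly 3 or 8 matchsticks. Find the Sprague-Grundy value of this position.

Grundy values for subtraction set {3, 8}:
k:     0  1  2  3  4  5  6  7  8  9 10 11 12 13 14 15 16
g(k):  0  0  0  1  1  1  0  0  2  1  1  0  0  0  1  1  1
So g(16) = 1.

1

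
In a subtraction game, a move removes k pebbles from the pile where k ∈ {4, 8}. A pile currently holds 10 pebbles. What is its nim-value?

Compute g(0), g(1), … for moves {4, 8}:
k:     0  1  2  3  4  5  6  7  8  9 10
g(k):  0  0  0  0  1  1  1  1  2  2  2
So g(10) = 2.

2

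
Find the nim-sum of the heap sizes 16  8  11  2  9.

Write each in binary and XOR column by column:
  10000  (16)
  01000  (8)
  01011  (11)
  00010  (2)
  01001  (9)
  -----
  11000  (24)

24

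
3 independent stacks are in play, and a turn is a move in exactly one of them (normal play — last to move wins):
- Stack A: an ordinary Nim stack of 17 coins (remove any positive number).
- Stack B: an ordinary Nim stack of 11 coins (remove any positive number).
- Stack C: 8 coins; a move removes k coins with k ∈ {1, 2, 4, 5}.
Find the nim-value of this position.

24

Stack A is a plain Nim stack of size 17, so its Grundy value is 17.
Stack B is a plain Nim stack of size 11, so its Grundy value is 11.
Grundy values for stack C (subtraction set {1, 2, 4, 5}):
g(0) = mex{} = 0
g(1) = mex{0} = 1
g(2) = mex{0,1} = 2
g(3) = mex{1,2} = 0
g(4) = mex{0,2} = 1
g(5) = mex{0,1} = 2
g(6) = mex{1,2} = 0
g(7) = mex{0,2} = 1
g(8) = mex{0,1} = 2
So g(8) = 2.
The value of a disjunctive sum is the nim-sum of the parts.
Combined value = 17 XOR 11 XOR 2 = 24.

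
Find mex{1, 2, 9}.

0

0 is not in the set, so the mex is 0.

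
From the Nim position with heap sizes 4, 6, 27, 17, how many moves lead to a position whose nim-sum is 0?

1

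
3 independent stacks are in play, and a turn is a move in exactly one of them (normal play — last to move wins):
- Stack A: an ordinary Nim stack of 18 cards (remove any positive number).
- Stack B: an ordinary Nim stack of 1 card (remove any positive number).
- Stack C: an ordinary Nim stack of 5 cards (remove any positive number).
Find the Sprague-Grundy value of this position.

Stack A is a plain Nim stack of size 18, so its Grundy value is 18.
Stack B is a plain Nim stack of size 1, so its Grundy value is 1.
Stack C is a plain Nim stack of size 5, so its Grundy value is 5.
By the Sprague-Grundy theorem, the Grundy value of a sum of independent games is the XOR of the component values.
Combined value = 18 ⊕ 1 ⊕ 5 = 22.

22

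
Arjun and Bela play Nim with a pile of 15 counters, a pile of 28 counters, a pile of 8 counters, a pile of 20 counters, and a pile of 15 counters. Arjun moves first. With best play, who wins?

Bela wins

Compute the nim-sum pairwise:
15 XOR 28 = 19
19 XOR 8 = 27
27 XOR 20 = 15
15 XOR 15 = 0
The nim-sum is 0, so this is a P-position: the player to move is in a losing position under optimal play; Arjun is about to move from it and so loses — Bela wins.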